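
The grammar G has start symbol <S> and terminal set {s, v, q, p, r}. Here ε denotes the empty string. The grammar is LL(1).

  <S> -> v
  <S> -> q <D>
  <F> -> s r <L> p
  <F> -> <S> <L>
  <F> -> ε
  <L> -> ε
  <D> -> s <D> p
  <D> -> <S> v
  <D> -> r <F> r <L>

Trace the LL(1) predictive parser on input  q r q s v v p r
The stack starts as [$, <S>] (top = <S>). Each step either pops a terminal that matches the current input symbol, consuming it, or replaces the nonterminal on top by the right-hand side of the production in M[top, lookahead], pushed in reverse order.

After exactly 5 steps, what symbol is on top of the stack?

     Stack          Input              Action
  1  $ <S>          q r q s v v p r $  expand <S> -> q <D>
  2  $ <D> q        q r q s v v p r $  match q
  3  $ <D>          r q s v v p r $    expand <D> -> r <F> r <L>
  4  $ <L> r <F> r  r q s v v p r $    match r
  5  $ <L> r <F>    q s v v p r $      expand <F> -> <S> <L>
Stack after step 5: $ <L> r <L> <S> (top = <S>).

<S>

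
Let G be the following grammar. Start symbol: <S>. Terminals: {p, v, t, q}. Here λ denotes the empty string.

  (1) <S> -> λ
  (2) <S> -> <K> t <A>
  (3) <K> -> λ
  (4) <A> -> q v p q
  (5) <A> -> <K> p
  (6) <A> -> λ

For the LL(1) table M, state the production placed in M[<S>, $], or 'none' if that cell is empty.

<S> -> λ

FIRST(<K>): from <K>->λ we get {λ}. So FIRST(<K>) = {λ}.
FIRST(<S>): from <S>->λ we get {λ}; from <S>-><K> t <A> we get {t}. So FIRST(<S>) = {λ, t}.
FIRST(<A>): from <A>->q v p q we get {q}; from <A>-><K> p we get {p}; from <A>->λ we get {λ}. So FIRST(<A>) = {λ, p, q}.
FOLLOW(<S>) includes $ since <S> is the start symbol.
FOLLOW(<S>): <S> appears on no right-hand side. Thus FOLLOW(<S>) = {$}.
For <S> -> λ: FIRST(λ) = {λ}, so it goes in M[<S>, t] for t ∈ {}; since λ ∈ FIRST, also for every t ∈ FOLLOW(<S>) = {$}.
For <S> -> <K> t <A>: FIRST(<K> t <A>) = {t}, so it goes in M[<S>, t] for t ∈ {t}.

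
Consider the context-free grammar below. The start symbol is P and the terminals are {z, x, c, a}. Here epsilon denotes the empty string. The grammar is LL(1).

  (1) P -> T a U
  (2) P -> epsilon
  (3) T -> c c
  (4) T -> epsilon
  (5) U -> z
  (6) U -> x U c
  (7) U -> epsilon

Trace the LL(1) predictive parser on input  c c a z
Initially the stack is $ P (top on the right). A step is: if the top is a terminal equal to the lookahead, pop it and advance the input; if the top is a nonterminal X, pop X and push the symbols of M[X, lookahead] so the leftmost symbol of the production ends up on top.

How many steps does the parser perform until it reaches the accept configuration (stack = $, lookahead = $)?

step 1: stack=$ P  input=c c a z $  — expand P -> T a U
step 2: stack=$ U a T  input=c c a z $  — expand T -> c c
step 3: stack=$ U a c c  input=c c a z $  — match c
step 4: stack=$ U a c  input=c a z $  — match c
step 5: stack=$ U a  input=a z $  — match a
step 6: stack=$ U  input=z $  — expand U -> z
step 7: stack=$ z  input=z $  — match z
Accept reached after 7 steps.

7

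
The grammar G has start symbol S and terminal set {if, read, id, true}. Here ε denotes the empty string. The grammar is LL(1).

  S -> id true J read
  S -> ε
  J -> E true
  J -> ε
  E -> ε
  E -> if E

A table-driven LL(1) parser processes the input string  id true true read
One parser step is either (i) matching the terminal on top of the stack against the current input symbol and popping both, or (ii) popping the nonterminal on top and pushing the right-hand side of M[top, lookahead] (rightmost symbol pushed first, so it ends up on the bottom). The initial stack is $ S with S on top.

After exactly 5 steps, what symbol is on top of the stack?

     Stack             Input                Action
  1  $ S               id true true read $  expand S -> id true J read
  2  $ read J true id  id true true read $  match id
  3  $ read J true     true true read $     match true
  4  $ read J          true read $          expand J -> E true
  5  $ read true E     true read $          expand E -> ε
Stack after step 5: $ read true (top = true).

true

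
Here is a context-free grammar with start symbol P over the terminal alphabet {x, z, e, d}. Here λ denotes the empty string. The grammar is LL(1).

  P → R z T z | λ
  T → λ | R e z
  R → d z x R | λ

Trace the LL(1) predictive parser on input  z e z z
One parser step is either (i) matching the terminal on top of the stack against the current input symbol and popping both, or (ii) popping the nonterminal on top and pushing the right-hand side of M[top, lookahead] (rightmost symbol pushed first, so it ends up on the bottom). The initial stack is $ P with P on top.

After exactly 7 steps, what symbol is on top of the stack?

z

step 1: stack=$ P  input=z e z z $  — expand P → R z T z
step 2: stack=$ z T z R  input=z e z z $  — expand R → λ
step 3: stack=$ z T z  input=z e z z $  — match z
step 4: stack=$ z T  input=e z z $  — expand T → R e z
step 5: stack=$ z z e R  input=e z z $  — expand R → λ
step 6: stack=$ z z e  input=e z z $  — match e
step 7: stack=$ z z  input=z z $  — match z
Stack after step 7: $ z (top = z).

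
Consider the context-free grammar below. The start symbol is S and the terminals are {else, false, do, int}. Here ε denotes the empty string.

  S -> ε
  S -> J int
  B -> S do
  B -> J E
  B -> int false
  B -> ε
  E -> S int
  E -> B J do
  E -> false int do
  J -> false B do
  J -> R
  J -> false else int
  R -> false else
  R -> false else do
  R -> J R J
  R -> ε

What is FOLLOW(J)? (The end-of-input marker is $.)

{do, false, int}

FIRST(S): from S->ε we get {ε}; from S->J int we get {false, int}. So FIRST(S) = {ε, false, int}.
FIRST(B): from B->S do we get {do, false, int}; from B->J E we get {do, false, int}; from B->int false we get {int}; from B->ε we get {ε}. So FIRST(B) = {ε, do, false, int}.
FIRST(E): from E->S int we get {false, int}; from E->B J do we get {do, false, int}; from E->false int do we get {false}. So FIRST(E) = {do, false, int}.
FIRST(J): from J->false B do we get {false}; from J->R we get {ε, false}; from J->false else int we get {false}. So FIRST(J) = {ε, false}.
FIRST(R): from R->false else we get {false}; from R->false else do we get {false}; from R->J R J we get {ε, false}; from R->ε we get {ε}. So FIRST(R) = {ε, false}.
FOLLOW(S) includes $ since S is the start symbol.
FOLLOW(S): in B->S do, S is followed by do with FIRST {do}; in E->S int, S is followed by int with FIRST {int}. Thus FOLLOW(S) = {$, do, int}.
FOLLOW(B): in E->B J do, B is followed by J do with FIRST {do, false}; in J->false B do, B is followed by do with FIRST {do}. Thus FOLLOW(B) = {do, false}.
FOLLOW(E): in B->J E, the suffix after E is empty, so FOLLOW(E) ⊇ FOLLOW(B) = {do, false}. Thus FOLLOW(E) = {do, false}.
FOLLOW(J): in S->J int, J is followed by int with FIRST {int}; in B->J E, J is followed by E with FIRST {do, false, int}; in E->B J do, J is followed by do with FIRST {do}; in R->J R J (occurrence 1), J is followed by R J with FIRST {ε, false}; in R->J R J (occurrence 1), the suffix after J is nullable, so FOLLOW(J) ⊇ FOLLOW(R) = {do, false, int}; in R->J R J (occurrence 2), the suffix after J is empty, so FOLLOW(J) ⊇ FOLLOW(R) = {do, false, int}. Thus FOLLOW(J) = {do, false, int}.
FOLLOW(R): in J->R, the suffix after R is empty, so FOLLOW(R) ⊇ FOLLOW(J) = {do, false, int}; in R->J R J, R is followed by J with FIRST {ε, false}; in R->J R J, the suffix after R is nullable (adds nothing new). Thus FOLLOW(R) = {do, false, int}.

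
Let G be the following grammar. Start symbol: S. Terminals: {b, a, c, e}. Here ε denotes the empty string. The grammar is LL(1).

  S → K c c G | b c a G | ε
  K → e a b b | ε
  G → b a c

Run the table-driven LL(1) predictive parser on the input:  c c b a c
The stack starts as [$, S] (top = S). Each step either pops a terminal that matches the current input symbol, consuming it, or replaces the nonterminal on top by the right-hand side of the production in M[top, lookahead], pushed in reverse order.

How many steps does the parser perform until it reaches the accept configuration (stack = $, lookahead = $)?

8

step 1: stack=$ S  input=c c b a c $  — expand S → K c c G
step 2: stack=$ G c c K  input=c c b a c $  — expand K → ε
step 3: stack=$ G c c  input=c c b a c $  — match c
step 4: stack=$ G c  input=c b a c $  — match c
step 5: stack=$ G  input=b a c $  — expand G → b a c
step 6: stack=$ c a b  input=b a c $  — match b
step 7: stack=$ c a  input=a c $  — match a
step 8: stack=$ c  input=c $  — match c
Accept reached after 8 steps.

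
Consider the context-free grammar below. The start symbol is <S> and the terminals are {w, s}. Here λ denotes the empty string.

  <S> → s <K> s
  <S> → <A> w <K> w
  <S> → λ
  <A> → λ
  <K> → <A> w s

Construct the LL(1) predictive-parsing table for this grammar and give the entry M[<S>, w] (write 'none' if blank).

FIRST(<A>) = {λ}
FIRST(<S>) = {λ, s, w}  (via <A> w <K> w)
FIRST(<K>) = {w}  (via <A> w s)
FOLLOW(<S>) includes $ since <S> is the start symbol.
FOLLOW(<S>): <S> appears on no right-hand side. Thus FOLLOW(<S>) = {$}.
For <S> → s <K> s: FIRST(s <K> s) = {s}, so it goes in M[<S>, t] for t ∈ {s}.
For <S> → <A> w <K> w: FIRST(<A> w <K> w) = {w}, so it goes in M[<S>, t] for t ∈ {w}.
For <S> → λ: FIRST(λ) = {λ}, so it goes in M[<S>, t] for t ∈ {}; since λ ∈ FIRST, also for every t ∈ FOLLOW(<S>) = {$}.

<S> → <A> w <K> w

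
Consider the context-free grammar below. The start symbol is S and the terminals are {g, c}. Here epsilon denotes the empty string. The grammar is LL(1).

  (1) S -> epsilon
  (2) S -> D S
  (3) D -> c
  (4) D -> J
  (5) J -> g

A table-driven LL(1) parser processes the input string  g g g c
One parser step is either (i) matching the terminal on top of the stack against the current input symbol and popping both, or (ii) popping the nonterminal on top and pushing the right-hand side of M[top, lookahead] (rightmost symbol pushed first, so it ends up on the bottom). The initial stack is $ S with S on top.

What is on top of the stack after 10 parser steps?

      Stack  Input      Action
   1  $ S    g g g c $  expand S -> D S
   2  $ S D  g g g c $  expand D -> J
   3  $ S J  g g g c $  expand J -> g
   4  $ S g  g g g c $  match g
   5  $ S    g g c $    expand S -> D S
   6  $ S D  g g c $    expand D -> J
   7  $ S J  g g c $    expand J -> g
   8  $ S g  g g c $    match g
   9  $ S    g c $      expand S -> D S
  10  $ S D  g c $      expand D -> J
Stack after step 10: $ S J (top = J).

J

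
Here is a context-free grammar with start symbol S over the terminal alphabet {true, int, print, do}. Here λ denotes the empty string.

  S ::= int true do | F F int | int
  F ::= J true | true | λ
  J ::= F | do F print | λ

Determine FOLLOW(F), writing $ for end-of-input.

{do, int, print, true}

FIRST(S) = {do, int, true}  (via F F int)
FIRST(F) = {λ, do, true}  (via J true)
FIRST(J) = {λ, do, true}  (via F)
FOLLOW(S) includes $ since S is the start symbol.
FOLLOW(S): S appears on no right-hand side. Thus FOLLOW(S) = {$}.
FOLLOW(J): in F::=J true, J is followed by true with FIRST {true}. Thus FOLLOW(J) = {true}.
FOLLOW(F): in S::=F F int (occurrence 1), F is followed by F int with FIRST {do, int, true}; in S::=F F int (occurrence 2), F is followed by int with FIRST {int}; in J::=F, the suffix after F is empty, so FOLLOW(F) ⊇ FOLLOW(J) = {true}; in J::=do F print, F is followed by print with FIRST {print}. Thus FOLLOW(F) = {do, int, print, true}.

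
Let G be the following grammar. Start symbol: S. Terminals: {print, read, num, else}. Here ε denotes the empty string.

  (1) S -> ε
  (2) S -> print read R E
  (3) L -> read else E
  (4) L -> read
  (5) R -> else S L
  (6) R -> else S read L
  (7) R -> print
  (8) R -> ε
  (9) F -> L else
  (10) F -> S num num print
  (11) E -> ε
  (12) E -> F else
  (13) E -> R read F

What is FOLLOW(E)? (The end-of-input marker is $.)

{$, else, num, print, read}

FIRST(S): from S->ε we get {ε}; from S->print read R E we get {print}. So FIRST(S) = {ε, print}.
FIRST(L): from L->read else E we get {read}; from L->read we get {read}. So FIRST(L) = {read}.
FIRST(R): from R->else S L we get {else}; from R->else S read L we get {else}; from R->print we get {print}; from R->ε we get {ε}. So FIRST(R) = {ε, else, print}.
FIRST(F): from F->L else we get {read}; from F->S num num print we get {num, print}. So FIRST(F) = {num, print, read}.
FIRST(E): from E->ε we get {ε}; from E->F else we get {num, print, read}; from E->R read F we get {else, print, read}. So FIRST(E) = {ε, else, num, print, read}.
FOLLOW(S) includes $ since S is the start symbol.
FOLLOW(S): in R->else S L, S is followed by L with FIRST {read}; in R->else S read L, S is followed by read L with FIRST {read}; in F->S num num print, S is followed by num num print with FIRST {num}. Thus FOLLOW(S) = {$, num, read}.
FOLLOW(R): in S->print read R E, R is followed by E with FIRST {ε, else, num, print, read}; in S->print read R E, the suffix after R is nullable, so FOLLOW(R) ⊇ FOLLOW(S) = {$, num, read}; in E->R read F, R is followed by read F with FIRST {read}. Thus FOLLOW(R) = {$, else, num, print, read}.
FOLLOW(L): in R->else S L, the suffix after L is empty, so FOLLOW(L) ⊇ FOLLOW(R) = {$, else, num, print, read}; in R->else S read L, the suffix after L is empty, so FOLLOW(L) ⊇ FOLLOW(R) = {$, else, num, print, read}; in F->L else, L is followed by else with FIRST {else}. Thus FOLLOW(L) = {$, else, num, print, read}.
FOLLOW(E): in S->print read R E, the suffix after E is empty, so FOLLOW(E) ⊇ FOLLOW(S) = {$, num, read}; in L->read else E, the suffix after E is empty, so FOLLOW(E) ⊇ FOLLOW(L) = {$, else, num, print, read}. Thus FOLLOW(E) = {$, else, num, print, read}.
FOLLOW(F): in E->F else, F is followed by else with FIRST {else}; in E->R read F, the suffix after F is empty, so FOLLOW(F) ⊇ FOLLOW(E) = {$, else, num, print, read}. Thus FOLLOW(F) = {$, else, num, print, read}.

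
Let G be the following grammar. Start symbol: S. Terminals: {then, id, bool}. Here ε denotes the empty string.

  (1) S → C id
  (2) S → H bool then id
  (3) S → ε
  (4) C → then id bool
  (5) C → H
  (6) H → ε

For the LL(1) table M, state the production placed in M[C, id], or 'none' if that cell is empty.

C → H

FIRST(H) = {ε}
FIRST(C) = {ε, then}  (via H)
FIRST(S) = {ε, bool, id, then}  (via C id, H bool then id)
FOLLOW(S) includes $ since S is the start symbol.
FOLLOW(C): in S→C id, C is followed by id with FIRST {id}. Thus FOLLOW(C) = {id}.
For C → then id bool: FIRST(then id bool) = {then}, so it goes in M[C, t] for t ∈ {then}.
For C → H: FIRST(H) = {ε}, so it goes in M[C, t] for t ∈ {}; since ε ∈ FIRST, also for every t ∈ FOLLOW(C) = {id}.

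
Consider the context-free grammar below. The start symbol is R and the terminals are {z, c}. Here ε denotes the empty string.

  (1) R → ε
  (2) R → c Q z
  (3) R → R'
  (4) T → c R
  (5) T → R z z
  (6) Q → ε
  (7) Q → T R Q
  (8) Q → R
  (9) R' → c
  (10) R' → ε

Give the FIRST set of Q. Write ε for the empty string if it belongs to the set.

{ε, c, z}

FIRST(R') = {ε, c}
FIRST(R) = {ε, c}  (via R')
FIRST(T) = {c, z}  (via R z z)
FIRST(Q) = {ε, c, z}  (via T R Q, R)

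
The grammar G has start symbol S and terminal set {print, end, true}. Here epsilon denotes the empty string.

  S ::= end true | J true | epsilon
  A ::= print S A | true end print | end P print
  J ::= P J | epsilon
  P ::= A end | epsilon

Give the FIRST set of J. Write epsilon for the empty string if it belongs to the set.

FIRST(A) = {end, print, true}
FIRST(P) = {epsilon, end, print, true}  (via A end)
FIRST(J) = {epsilon, end, print, true}  (via P J)
FIRST(S) = {epsilon, end, print, true}  (via J true)

{epsilon, end, print, true}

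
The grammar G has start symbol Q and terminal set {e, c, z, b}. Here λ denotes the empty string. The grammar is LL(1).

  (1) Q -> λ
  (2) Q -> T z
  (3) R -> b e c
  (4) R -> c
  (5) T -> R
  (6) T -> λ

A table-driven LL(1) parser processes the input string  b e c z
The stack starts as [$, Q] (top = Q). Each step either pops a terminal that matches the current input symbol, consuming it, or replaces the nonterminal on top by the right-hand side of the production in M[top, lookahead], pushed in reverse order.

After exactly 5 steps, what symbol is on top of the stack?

c

step 1: stack=$ Q  input=b e c z $  — expand Q -> T z
step 2: stack=$ z T  input=b e c z $  — expand T -> R
step 3: stack=$ z R  input=b e c z $  — expand R -> b e c
step 4: stack=$ z c e b  input=b e c z $  — match b
step 5: stack=$ z c e  input=e c z $  — match e
Stack after step 5: $ z c (top = c).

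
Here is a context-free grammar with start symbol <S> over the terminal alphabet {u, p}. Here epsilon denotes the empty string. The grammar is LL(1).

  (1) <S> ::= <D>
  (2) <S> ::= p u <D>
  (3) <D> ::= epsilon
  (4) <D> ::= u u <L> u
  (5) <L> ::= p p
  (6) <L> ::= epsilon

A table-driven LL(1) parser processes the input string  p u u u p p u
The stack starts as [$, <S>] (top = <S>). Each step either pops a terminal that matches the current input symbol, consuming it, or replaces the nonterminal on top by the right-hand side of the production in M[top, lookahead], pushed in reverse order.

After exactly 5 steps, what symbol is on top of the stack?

     Stack        Input            Action
  1  $ <S>        p u u u p p u $  expand <S> ::= p u <D>
  2  $ <D> u p    p u u u p p u $  match p
  3  $ <D> u      u u u p p u $    match u
  4  $ <D>        u u p p u $      expand <D> ::= u u <L> u
  5  $ u <L> u u  u u p p u $      match u
Stack after step 5: $ u <L> u (top = u).

u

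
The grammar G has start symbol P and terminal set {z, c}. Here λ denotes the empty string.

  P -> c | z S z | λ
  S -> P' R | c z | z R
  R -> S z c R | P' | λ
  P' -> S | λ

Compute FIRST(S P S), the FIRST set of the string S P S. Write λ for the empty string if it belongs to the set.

{λ, c, z}

FIRST(P): from P->c we get {c}; from P->z S z we get {z}; from P->λ we get {λ}. So FIRST(P) = {λ, c, z}.
FIRST(S): from S->P' R we get {λ, c, z}; from S->c z we get {c}; from S->z R we get {z}. So FIRST(S) = {λ, c, z}.
FIRST(P'): from P'->S we get {λ, c, z}; from P'->λ we get {λ}. So FIRST(P') = {λ, c, z}.
FIRST(R): from R->S z c R we get {c, z}; from R->P' we get {λ, c, z}; from R->λ we get {λ}. So FIRST(R) = {λ, c, z}.
FIRST(S P S): take FIRST of each symbol in turn, carrying on past any symbol whose FIRST contains λ; result {λ, c, z}.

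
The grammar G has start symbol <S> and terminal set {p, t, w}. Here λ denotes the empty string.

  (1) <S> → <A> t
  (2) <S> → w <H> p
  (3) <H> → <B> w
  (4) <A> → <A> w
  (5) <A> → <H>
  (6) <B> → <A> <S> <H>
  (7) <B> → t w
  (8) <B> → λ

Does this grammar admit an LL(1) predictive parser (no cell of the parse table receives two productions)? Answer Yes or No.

No

FIRST(<S>) = {t, w}
FIRST(<H>) = {t, w}
FIRST(<A>) = {t, w}
FIRST(<B>) = {λ, t, w}
FOLLOW(<S>) = {$, t, w}
FOLLOW(<H>) = {p, t, w}
FOLLOW(<A>) = {t, w}
FOLLOW(<B>) = {w}
Cell M[<A>, t] receives both <A> → <A> w and <A> → <H> — the grammar is not LL(1).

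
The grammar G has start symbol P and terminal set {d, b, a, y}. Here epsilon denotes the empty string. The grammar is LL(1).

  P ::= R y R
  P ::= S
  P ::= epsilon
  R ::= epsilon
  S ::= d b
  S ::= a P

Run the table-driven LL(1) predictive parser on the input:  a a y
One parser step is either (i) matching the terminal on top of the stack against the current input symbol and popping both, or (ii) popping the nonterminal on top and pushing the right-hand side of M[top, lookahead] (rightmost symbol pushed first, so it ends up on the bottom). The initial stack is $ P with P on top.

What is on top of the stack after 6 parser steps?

     Stack  Input    Action
  1  $ P    a a y $  expand P ::= S
  2  $ S    a a y $  expand S ::= a P
  3  $ P a  a a y $  match a
  4  $ P    a y $    expand P ::= S
  5  $ S    a y $    expand S ::= a P
  6  $ P a  a y $    match a
Stack after step 6: $ P (top = P).

P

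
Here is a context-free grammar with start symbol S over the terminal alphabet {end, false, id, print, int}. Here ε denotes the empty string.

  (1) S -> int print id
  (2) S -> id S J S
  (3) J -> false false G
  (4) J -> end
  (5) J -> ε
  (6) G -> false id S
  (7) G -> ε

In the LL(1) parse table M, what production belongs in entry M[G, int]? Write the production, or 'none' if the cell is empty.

G -> ε

FIRST(S): from S->int print id we get {int}; from S->id S J S we get {id}. So FIRST(S) = {id, int}.
FIRST(J): from J->false false G we get {false}; from J->end we get {end}; from J->ε we get {ε}. So FIRST(J) = {ε, end, false}.
FIRST(G): from G->false id S we get {false}; from G->ε we get {ε}. So FIRST(G) = {ε, false}.
FOLLOW(S) includes $ since S is the start symbol.
FOLLOW(J): in S->id S J S, J is followed by S with FIRST {id, int}. Thus FOLLOW(J) = {id, int}.
FOLLOW(G): in J->false false G, the suffix after G is empty, so FOLLOW(G) ⊇ FOLLOW(J) = {id, int}. Thus FOLLOW(G) = {id, int}.
For G -> false id S: FIRST(false id S) = {false}, so it goes in M[G, t] for t ∈ {false}.
For G -> ε: FIRST(ε) = {ε}, so it goes in M[G, t] for t ∈ {}; since ε ∈ FIRST, also for every t ∈ FOLLOW(G) = {id, int}.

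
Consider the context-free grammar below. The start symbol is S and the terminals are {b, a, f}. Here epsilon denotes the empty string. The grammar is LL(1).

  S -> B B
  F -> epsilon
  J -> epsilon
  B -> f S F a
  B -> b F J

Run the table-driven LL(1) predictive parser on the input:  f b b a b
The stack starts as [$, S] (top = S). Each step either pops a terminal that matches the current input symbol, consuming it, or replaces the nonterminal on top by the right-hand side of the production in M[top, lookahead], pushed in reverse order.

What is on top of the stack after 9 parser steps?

step 1: stack=$ S  input=f b b a b $  — expand S -> B B
step 2: stack=$ B B  input=f b b a b $  — expand B -> f S F a
step 3: stack=$ B a F S f  input=f b b a b $  — match f
step 4: stack=$ B a F S  input=b b a b $  — expand S -> B B
step 5: stack=$ B a F B B  input=b b a b $  — expand B -> b F J
step 6: stack=$ B a F B J F b  input=b b a b $  — match b
step 7: stack=$ B a F B J F  input=b a b $  — expand F -> epsilon
step 8: stack=$ B a F B J  input=b a b $  — expand J -> epsilon
step 9: stack=$ B a F B  input=b a b $  — expand B -> b F J
Stack after step 9: $ B a F J F b (top = b).

b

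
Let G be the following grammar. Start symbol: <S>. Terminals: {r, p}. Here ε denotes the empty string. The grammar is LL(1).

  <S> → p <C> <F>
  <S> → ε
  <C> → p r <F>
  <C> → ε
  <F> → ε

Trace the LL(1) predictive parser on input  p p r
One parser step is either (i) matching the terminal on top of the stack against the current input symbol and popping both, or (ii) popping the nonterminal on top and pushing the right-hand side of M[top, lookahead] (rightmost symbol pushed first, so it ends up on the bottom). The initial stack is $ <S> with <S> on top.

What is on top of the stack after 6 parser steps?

     Stack          Input    Action
  1  $ <S>          p p r $  expand <S> → p <C> <F>
  2  $ <F> <C> p    p p r $  match p
  3  $ <F> <C>      p r $    expand <C> → p r <F>
  4  $ <F> <F> r p  p r $    match p
  5  $ <F> <F> r    r $      match r
  6  $ <F> <F>      $        expand <F> → ε
Stack after step 6: $ <F> (top = <F>).

<F>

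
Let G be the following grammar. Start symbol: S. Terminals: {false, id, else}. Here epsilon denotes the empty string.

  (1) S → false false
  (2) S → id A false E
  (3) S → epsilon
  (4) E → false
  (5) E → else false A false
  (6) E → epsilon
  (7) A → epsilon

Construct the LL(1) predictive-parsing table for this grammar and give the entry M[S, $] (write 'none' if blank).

FIRST(S) = {epsilon, false, id}
FIRST(E) = {epsilon, else, false}
FIRST(A) = {epsilon}
FOLLOW(S) includes $ since S is the start symbol.
FOLLOW(S): S appears on no right-hand side. Thus FOLLOW(S) = {$}.
For S → false false: FIRST(false false) = {false}, so it goes in M[S, t] for t ∈ {false}.
For S → id A false E: FIRST(id A false E) = {id}, so it goes in M[S, t] for t ∈ {id}.
For S → epsilon: FIRST(epsilon) = {epsilon}, so it goes in M[S, t] for t ∈ {}; since epsilon ∈ FIRST, also for every t ∈ FOLLOW(S) = {$}.

S → epsilon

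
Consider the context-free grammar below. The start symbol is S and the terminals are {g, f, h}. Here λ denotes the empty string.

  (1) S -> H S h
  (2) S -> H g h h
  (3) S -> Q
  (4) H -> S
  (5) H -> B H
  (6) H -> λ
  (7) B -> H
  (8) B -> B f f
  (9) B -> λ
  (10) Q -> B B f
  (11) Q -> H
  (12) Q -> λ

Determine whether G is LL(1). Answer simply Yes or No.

FIRST(S) = {λ, f, g, h}
FIRST(H) = {λ, f, g, h}
FIRST(B) = {λ, f, g, h}
FIRST(Q) = {λ, f, g, h}
FOLLOW(S) = {$, f, g, h}
FOLLOW(H) = {$, f, g, h}
FOLLOW(B) = {$, f, g, h}
FOLLOW(Q) = {$, f, g, h}
Cell M[B, $] receives both B -> H and B -> λ — the grammar is not LL(1).

No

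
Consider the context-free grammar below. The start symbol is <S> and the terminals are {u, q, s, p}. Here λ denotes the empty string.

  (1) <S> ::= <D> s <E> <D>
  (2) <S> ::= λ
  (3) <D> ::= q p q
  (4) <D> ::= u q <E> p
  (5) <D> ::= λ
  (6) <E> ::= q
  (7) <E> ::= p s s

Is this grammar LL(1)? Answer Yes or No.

FIRST(<S>) = {λ, q, s, u}
FIRST(<D>) = {λ, q, u}
FIRST(<E>) = {p, q}
FOLLOW(<S>) = {$}
FOLLOW(<D>) = {$, s}
FOLLOW(<E>) = {$, p, q, u}
Each cell of M receives at most one production.

Yes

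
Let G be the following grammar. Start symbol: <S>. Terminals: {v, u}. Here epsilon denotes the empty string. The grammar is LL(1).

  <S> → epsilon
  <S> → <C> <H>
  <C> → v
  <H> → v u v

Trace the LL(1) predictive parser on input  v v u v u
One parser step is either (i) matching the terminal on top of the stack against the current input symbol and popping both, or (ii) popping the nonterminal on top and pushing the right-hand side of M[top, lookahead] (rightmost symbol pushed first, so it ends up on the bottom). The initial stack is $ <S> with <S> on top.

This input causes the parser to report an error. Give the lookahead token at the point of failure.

u

step 1: stack=$ <S>  input=v v u v u $  — expand <S> → <C> <H>
step 2: stack=$ <H> <C>  input=v v u v u $  — expand <C> → v
step 3: stack=$ <H> v  input=v v u v u $  — match v
step 4: stack=$ <H>  input=v u v u $  — expand <H> → v u v
step 5: stack=$ v u v  input=v u v u $  — match v
step 6: stack=$ v u  input=u v u $  — match u
step 7: stack=$ v  input=v u $  — match v
step 8: stack=$  input=u $  — error: stack empty but input remains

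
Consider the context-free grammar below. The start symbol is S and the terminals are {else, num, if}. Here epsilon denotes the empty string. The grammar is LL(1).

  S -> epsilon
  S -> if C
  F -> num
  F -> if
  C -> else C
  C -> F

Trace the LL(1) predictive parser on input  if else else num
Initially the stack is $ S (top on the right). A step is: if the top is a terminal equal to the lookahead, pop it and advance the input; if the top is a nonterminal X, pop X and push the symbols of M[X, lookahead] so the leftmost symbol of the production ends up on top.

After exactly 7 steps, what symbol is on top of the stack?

F

step 1: stack=$ S  input=if else else num $  — expand S -> if C
step 2: stack=$ C if  input=if else else num $  — match if
step 3: stack=$ C  input=else else num $  — expand C -> else C
step 4: stack=$ C else  input=else else num $  — match else
step 5: stack=$ C  input=else num $  — expand C -> else C
step 6: stack=$ C else  input=else num $  — match else
step 7: stack=$ C  input=num $  — expand C -> F
Stack after step 7: $ F (top = F).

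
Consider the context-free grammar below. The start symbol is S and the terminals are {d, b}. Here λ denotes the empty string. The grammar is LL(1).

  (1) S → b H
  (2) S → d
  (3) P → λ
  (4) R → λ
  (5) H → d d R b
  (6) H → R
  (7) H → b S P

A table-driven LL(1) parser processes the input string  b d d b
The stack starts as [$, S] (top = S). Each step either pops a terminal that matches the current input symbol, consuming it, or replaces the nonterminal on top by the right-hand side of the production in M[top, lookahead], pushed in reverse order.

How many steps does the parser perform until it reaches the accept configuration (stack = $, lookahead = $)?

7

step 1: stack=$ S  input=b d d b $  — expand S → b H
step 2: stack=$ H b  input=b d d b $  — match b
step 3: stack=$ H  input=d d b $  — expand H → d d R b
step 4: stack=$ b R d d  input=d d b $  — match d
step 5: stack=$ b R d  input=d b $  — match d
step 6: stack=$ b R  input=b $  — expand R → λ
step 7: stack=$ b  input=b $  — match b
Accept reached after 7 steps.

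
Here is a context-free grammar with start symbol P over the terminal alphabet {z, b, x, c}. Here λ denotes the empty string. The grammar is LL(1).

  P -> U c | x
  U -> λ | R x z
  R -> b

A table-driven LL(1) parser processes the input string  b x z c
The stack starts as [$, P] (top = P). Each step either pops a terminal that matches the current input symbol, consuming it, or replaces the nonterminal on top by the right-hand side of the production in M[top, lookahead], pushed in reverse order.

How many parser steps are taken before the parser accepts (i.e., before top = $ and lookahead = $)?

7

     Stack      Input      Action
  1  $ P        b x z c $  expand P -> U c
  2  $ c U      b x z c $  expand U -> R x z
  3  $ c z x R  b x z c $  expand R -> b
  4  $ c z x b  b x z c $  match b
  5  $ c z x    x z c $    match x
  6  $ c z      z c $      match z
  7  $ c        c $        match c
Accept reached after 7 steps.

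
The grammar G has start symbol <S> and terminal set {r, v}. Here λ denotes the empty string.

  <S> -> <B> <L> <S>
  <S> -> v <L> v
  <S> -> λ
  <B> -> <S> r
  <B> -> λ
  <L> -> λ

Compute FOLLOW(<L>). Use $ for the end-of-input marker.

FIRST(<L>): from <L>->λ we get {λ}. So FIRST(<L>) = {λ}.
FIRST(<S>): from <S>-><B> <L> <S> we get {λ, r, v}; from <S>->v <L> v we get {v}; from <S>->λ we get {λ}. So FIRST(<S>) = {λ, r, v}.
FIRST(<B>): from <B>-><S> r we get {r, v}; from <B>->λ we get {λ}. So FIRST(<B>) = {λ, r, v}.
FOLLOW(<S>) includes $ since <S> is the start symbol.
FOLLOW(<S>): in <S>-><B> <L> <S>, the suffix after <S> is empty (adds nothing new); in <B>-><S> r, <S> is followed by r with FIRST {r}. Thus FOLLOW(<S>) = {$, r}.
FOLLOW(<B>): in <S>-><B> <L> <S>, <B> is followed by <L> <S> with FIRST {λ, r, v}; in <S>-><B> <L> <S>, the suffix after <B> is nullable, so FOLLOW(<B>) ⊇ FOLLOW(<S>) = {$, r}. Thus FOLLOW(<B>) = {$, r, v}.
FOLLOW(<L>): in <S>-><B> <L> <S>, <L> is followed by <S> with FIRST {λ, r, v}; in <S>-><B> <L> <S>, the suffix after <L> is nullable, so FOLLOW(<L>) ⊇ FOLLOW(<S>) = {$, r}; in <S>->v <L> v, <L> is followed by v with FIRST {v}. Thus FOLLOW(<L>) = {$, r, v}.

{$, r, v}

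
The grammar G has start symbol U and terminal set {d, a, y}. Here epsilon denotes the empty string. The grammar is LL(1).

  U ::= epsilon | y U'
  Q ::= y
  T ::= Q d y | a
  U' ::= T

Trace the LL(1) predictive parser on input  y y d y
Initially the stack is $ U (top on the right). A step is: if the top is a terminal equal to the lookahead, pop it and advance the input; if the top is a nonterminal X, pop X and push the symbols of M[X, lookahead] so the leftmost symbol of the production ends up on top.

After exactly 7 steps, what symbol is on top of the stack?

y

step 1: stack=$ U  input=y y d y $  — expand U ::= y U'
step 2: stack=$ U' y  input=y y d y $  — match y
step 3: stack=$ U'  input=y d y $  — expand U' ::= T
step 4: stack=$ T  input=y d y $  — expand T ::= Q d y
step 5: stack=$ y d Q  input=y d y $  — expand Q ::= y
step 6: stack=$ y d y  input=y d y $  — match y
step 7: stack=$ y d  input=d y $  — match d
Stack after step 7: $ y (top = y).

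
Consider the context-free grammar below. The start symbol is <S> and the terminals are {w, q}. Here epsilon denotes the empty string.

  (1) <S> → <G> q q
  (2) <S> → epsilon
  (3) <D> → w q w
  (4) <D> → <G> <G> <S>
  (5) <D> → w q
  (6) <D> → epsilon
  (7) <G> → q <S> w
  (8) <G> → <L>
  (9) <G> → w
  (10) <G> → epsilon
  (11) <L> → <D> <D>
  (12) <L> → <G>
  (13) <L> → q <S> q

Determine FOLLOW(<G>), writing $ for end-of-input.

FIRST(<S>): from <S>→<G> q q we get {q, w}; from <S>→epsilon we get {epsilon}. So FIRST(<S>) = {epsilon, q, w}.
FIRST(<D>): from <D>→w q w we get {w}; from <D>→<G> <G> <S> we get {epsilon, q, w}; from <D>→w q we get {w}; from <D>→epsilon we get {epsilon}. So FIRST(<D>) = {epsilon, q, w}.
FIRST(<G>): from <G>→q <S> w we get {q}; from <G>→<L> we get {epsilon, q, w}; from <G>→w we get {w}; from <G>→epsilon we get {epsilon}. So FIRST(<G>) = {epsilon, q, w}.
FIRST(<L>): from <L>→<D> <D> we get {epsilon, q, w}; from <L>→<G> we get {epsilon, q, w}; from <L>→q <S> q we get {q}. So FIRST(<L>) = {epsilon, q, w}.
FOLLOW(<S>) includes $ since <S> is the start symbol.
FOLLOW(<S>): in <D>→<G> <G> <S>, the suffix after <S> is empty, so FOLLOW(<S>) ⊇ FOLLOW(<D>) = {q, w}; in <G>→q <S> w, <S> is followed by w with FIRST {w}; in <L>→q <S> q, <S> is followed by q with FIRST {q}. Thus FOLLOW(<S>) = {$, q, w}.
FOLLOW(<D>): in <L>→<D> <D> (occurrence 1), <D> is followed by <D> with FIRST {epsilon, q, w}; in <L>→<D> <D> (occurrence 1), the suffix after <D> is nullable, so FOLLOW(<D>) ⊇ FOLLOW(<L>) = {q, w}; in <L>→<D> <D> (occurrence 2), the suffix after <D> is empty, so FOLLOW(<D>) ⊇ FOLLOW(<L>) = {q, w}. Thus FOLLOW(<D>) = {q, w}.
FOLLOW(<G>): in <S>→<G> q q, <G> is followed by q q with FIRST {q}; in <D>→<G> <G> <S> (occurrence 1), <G> is followed by <G> <S> with FIRST {epsilon, q, w}; in <D>→<G> <G> <S> (occurrence 1), the suffix after <G> is nullable, so FOLLOW(<G>) ⊇ FOLLOW(<D>) = {q, w}; in <D>→<G> <G> <S> (occurrence 2), <G> is followed by <S> with FIRST {epsilon, q, w}; in <D>→<G> <G> <S> (occurrence 2), the suffix after <G> is nullable, so FOLLOW(<G>) ⊇ FOLLOW(<D>) = {q, w}; in <L>→<G>, the suffix after <G> is empty, so FOLLOW(<G>) ⊇ FOLLOW(<L>) = {q, w}. Thus FOLLOW(<G>) = {q, w}.
FOLLOW(<L>): in <G>→<L>, the suffix after <L> is empty, so FOLLOW(<L>) ⊇ FOLLOW(<G>) = {q, w}. Thus FOLLOW(<L>) = {q, w}.

{q, w}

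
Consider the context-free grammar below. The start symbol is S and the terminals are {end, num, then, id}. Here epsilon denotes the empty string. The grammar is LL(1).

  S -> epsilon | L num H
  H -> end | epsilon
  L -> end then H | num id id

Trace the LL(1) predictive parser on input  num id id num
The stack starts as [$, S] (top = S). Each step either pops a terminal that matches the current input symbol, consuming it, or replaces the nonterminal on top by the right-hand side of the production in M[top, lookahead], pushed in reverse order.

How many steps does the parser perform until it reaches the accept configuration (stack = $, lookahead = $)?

7

step 1: stack=$ S  input=num id id num $  — expand S -> L num H
step 2: stack=$ H num L  input=num id id num $  — expand L -> num id id
step 3: stack=$ H num id id num  input=num id id num $  — match num
step 4: stack=$ H num id id  input=id id num $  — match id
step 5: stack=$ H num id  input=id num $  — match id
step 6: stack=$ H num  input=num $  — match num
step 7: stack=$ H  input=$  — expand H -> epsilon
Accept reached after 7 steps.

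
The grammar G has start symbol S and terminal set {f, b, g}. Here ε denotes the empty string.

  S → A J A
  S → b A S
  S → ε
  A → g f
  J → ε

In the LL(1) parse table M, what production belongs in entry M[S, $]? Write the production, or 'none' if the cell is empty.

FIRST(A): from A→g f we get {g}. So FIRST(A) = {g}.
FIRST(J): from J→ε we get {ε}. So FIRST(J) = {ε}.
FIRST(S): from S→A J A we get {g}; from S→b A S we get {b}; from S→ε we get {ε}. So FIRST(S) = {ε, b, g}.
FOLLOW(S) includes $ since S is the start symbol.
FOLLOW(S): in S→b A S, the suffix after S is empty (adds nothing new). Thus FOLLOW(S) = {$}.
For S → A J A: FIRST(A J A) = {g}, so it goes in M[S, t] for t ∈ {g}.
For S → b A S: FIRST(b A S) = {b}, so it goes in M[S, t] for t ∈ {b}.
For S → ε: FIRST(ε) = {ε}, so it goes in M[S, t] for t ∈ {}; since ε ∈ FIRST, also for every t ∈ FOLLOW(S) = {$}.

S → ε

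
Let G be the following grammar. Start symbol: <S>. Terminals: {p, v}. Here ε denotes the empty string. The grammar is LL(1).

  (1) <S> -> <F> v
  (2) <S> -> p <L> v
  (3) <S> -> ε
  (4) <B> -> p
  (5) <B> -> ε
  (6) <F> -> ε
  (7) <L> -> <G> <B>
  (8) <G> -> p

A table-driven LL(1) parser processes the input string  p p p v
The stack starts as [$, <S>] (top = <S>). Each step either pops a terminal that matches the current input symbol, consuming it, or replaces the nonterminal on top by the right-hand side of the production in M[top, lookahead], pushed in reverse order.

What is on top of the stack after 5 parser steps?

<B>

step 1: stack=$ <S>  input=p p p v $  — expand <S> -> p <L> v
step 2: stack=$ v <L> p  input=p p p v $  — match p
step 3: stack=$ v <L>  input=p p v $  — expand <L> -> <G> <B>
step 4: stack=$ v <B> <G>  input=p p v $  — expand <G> -> p
step 5: stack=$ v <B> p  input=p p v $  — match p
Stack after step 5: $ v <B> (top = <B>).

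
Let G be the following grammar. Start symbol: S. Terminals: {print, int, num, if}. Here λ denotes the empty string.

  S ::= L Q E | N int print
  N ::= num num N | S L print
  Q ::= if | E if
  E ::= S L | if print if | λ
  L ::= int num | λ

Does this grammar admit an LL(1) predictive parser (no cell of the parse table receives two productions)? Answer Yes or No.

FIRST(S) = {if, int, num}
FIRST(N) = {if, int, num}
FIRST(Q) = {if, int, num}
FIRST(E) = {λ, if, int, num}
FIRST(L) = {λ, int}
FOLLOW(S) = {$, if, int, print}
FOLLOW(N) = {int}
FOLLOW(Q) = {$, if, int, num, print}
FOLLOW(E) = {$, if, int, print}
FOLLOW(L) = {$, if, int, num, print}
Cell M[E, if] receives both E ::= S L and E ::= if print if and E ::= λ — the grammar is not LL(1).

No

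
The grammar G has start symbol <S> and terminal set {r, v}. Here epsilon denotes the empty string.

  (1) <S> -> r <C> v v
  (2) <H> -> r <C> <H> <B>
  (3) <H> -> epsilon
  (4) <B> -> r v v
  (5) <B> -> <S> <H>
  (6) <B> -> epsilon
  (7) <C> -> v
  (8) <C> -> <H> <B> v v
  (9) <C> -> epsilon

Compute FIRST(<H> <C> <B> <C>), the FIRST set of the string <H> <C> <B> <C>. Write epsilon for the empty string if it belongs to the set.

{epsilon, r, v}

FIRST(<S>) = {r}
FIRST(<H>) = {epsilon, r}
FIRST(<B>) = {epsilon, r}  (via <S> <H>)
FIRST(<C>) = {epsilon, r, v}  (via <H> <B> v v)
FIRST(<H> <C> <B> <C>): take FIRST of each symbol in turn, carrying on past any symbol whose FIRST contains epsilon; result {epsilon, r, v}.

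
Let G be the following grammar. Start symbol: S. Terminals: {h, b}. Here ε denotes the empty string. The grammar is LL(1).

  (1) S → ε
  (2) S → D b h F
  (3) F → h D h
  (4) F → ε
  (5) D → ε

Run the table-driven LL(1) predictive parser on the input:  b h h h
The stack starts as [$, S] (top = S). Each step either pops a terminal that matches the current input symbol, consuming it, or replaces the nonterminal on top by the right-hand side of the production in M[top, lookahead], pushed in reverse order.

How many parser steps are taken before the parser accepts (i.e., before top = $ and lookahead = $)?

8

     Stack      Input      Action
  1  $ S        b h h h $  expand S → D b h F
  2  $ F h b D  b h h h $  expand D → ε
  3  $ F h b    b h h h $  match b
  4  $ F h      h h h $    match h
  5  $ F        h h $      expand F → h D h
  6  $ h D h    h h $      match h
  7  $ h D      h $        expand D → ε
  8  $ h        h $        match h
Accept reached after 8 steps.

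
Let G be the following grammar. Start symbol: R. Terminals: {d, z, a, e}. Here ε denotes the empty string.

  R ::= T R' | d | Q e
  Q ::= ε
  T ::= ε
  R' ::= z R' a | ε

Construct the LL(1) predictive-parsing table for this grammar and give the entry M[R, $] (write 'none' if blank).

R ::= T R'

FIRST(Q) = {ε}
FIRST(T) = {ε}
FIRST(R') = {ε, z}
FIRST(R) = {ε, d, e, z}  (via T R', Q e)
FOLLOW(R) includes $ since R is the start symbol.
FOLLOW(R): R appears on no right-hand side. Thus FOLLOW(R) = {$}.
For R ::= T R': FIRST(T R') = {ε, z}, so it goes in M[R, t] for t ∈ {z}; since ε ∈ FIRST, also for every t ∈ FOLLOW(R) = {$}.
For R ::= d: FIRST(d) = {d}, so it goes in M[R, t] for t ∈ {d}.
For R ::= Q e: FIRST(Q e) = {e}, so it goes in M[R, t] for t ∈ {e}.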